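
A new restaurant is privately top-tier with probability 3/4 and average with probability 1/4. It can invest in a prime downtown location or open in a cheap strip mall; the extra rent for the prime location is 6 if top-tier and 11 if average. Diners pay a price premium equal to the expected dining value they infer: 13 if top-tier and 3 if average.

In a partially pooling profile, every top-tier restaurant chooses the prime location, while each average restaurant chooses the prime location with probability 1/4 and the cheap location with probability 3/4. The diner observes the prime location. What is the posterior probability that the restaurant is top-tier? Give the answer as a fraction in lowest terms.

P(the prime location) = (3/4)·1 + (1/4)·(1/4) = 13/16.
By Bayes' rule, P(top-tier | the prime location) = (3/4) / (13/16) = 12/13.

12/13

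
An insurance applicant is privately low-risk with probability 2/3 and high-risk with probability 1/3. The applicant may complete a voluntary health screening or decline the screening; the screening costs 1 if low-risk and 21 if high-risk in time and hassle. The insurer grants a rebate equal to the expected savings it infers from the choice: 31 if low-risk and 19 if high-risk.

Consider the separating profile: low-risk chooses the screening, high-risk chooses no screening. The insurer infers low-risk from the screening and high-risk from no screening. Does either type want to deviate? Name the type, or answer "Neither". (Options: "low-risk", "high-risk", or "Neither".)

The screening pays 31; no screening pays 19.
low-risk: assigned the screening, nets 31 − 1 = 30; deviating to no screening nets 19.
high-risk: assigned no screening, nets 19; deviating to the screening nets 31 − 21 = 10.
Both types strictly prefer their assigned action; no profitable deviation.

Neither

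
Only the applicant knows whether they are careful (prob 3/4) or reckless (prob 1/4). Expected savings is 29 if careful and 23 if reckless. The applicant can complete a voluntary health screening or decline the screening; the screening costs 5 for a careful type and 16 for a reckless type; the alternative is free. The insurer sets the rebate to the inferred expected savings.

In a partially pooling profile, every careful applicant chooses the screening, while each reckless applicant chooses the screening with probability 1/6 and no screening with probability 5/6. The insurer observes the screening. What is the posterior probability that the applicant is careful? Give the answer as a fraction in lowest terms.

18/19

P(the screening) = (3/4)·1 + (1/4)·(1/6) = 19/24.
By Bayes' rule, P(careful | the screening) = (3/4) / (19/24) = 18/19.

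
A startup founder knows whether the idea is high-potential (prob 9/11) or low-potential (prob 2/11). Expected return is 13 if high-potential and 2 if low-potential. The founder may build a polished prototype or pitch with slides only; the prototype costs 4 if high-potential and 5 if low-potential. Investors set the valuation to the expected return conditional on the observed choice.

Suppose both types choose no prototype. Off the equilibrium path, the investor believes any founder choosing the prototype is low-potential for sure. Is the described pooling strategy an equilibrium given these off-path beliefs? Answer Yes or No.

Yes

On path, the investor holds the prior and pays 9/11·13 + 2/11·2 = 11. Off path (the prototype), believing low-potential, it pays 2.
high-potential: no prototype nets 11; the prototype nets 2 − 4 = -2. high-potential stays.
low-potential: no prototype nets 11; the prototype nets 2 − 5 = -3. low-potential stays.
No type deviates, so pooling is sustained.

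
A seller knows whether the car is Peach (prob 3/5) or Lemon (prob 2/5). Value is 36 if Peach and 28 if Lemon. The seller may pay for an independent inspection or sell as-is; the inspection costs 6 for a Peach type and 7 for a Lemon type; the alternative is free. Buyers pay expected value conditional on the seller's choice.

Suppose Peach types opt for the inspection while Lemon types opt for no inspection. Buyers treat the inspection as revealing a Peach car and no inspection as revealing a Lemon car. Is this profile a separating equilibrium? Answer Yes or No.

Under these beliefs, the inspection earns price 36 and no inspection earns price 28.
Peach: the inspection nets 36 − 6 = 30; no inspection nets 28. Peach prefers the inspection.
Lemon: the inspection nets 36 − 7 = 29; no inspection nets 28. Lemon would deviate to the inspection.
Lemon has a profitable deviation, so the profile is not an equilibrium.

No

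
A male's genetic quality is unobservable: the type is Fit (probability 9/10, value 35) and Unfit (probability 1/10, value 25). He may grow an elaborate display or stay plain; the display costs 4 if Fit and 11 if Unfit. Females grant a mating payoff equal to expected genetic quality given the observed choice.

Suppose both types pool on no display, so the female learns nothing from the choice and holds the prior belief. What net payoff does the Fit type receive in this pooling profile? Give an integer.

34

Pooled mating payoff = 9/10·35 + 1/10·25 = 34.
Fit pays no cost for no display, so net payoff = 34.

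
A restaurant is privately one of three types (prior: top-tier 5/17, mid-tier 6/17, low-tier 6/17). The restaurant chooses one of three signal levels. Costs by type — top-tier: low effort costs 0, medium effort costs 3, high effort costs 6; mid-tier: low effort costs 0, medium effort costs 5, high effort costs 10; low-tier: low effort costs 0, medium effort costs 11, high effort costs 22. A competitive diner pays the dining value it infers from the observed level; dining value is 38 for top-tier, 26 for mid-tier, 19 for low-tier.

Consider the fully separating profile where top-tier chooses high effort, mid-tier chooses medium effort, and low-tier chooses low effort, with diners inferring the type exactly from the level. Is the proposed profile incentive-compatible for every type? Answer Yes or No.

No

Separating price premiums: high effort → 38, medium effort → 26, low effort → 19.
top-tier (assigned high effort): low effort: 19 − 0 = 19; medium effort: 26 − 3 = 23; high effort: 38 − 6 = 32. top-tier stays.
mid-tier (assigned medium effort): low effort: 19 − 0 = 19; medium effort: 26 − 5 = 21; high effort: 38 − 10 = 28. mid-tier prefers high effort.
low-tier (assigned low effort): low effort: 19 − 0 = 19; medium effort: 26 − 11 = 15; high effort: 38 − 22 = 16. low-tier stays.
At least one type deviates; the separating profile fails.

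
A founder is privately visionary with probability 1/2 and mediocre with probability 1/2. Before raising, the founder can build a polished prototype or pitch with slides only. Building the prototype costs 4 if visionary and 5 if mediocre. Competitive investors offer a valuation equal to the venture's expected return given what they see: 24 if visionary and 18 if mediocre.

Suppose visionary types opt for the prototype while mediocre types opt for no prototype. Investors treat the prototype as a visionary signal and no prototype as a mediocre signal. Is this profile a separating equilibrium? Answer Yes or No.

No

Under these beliefs, the prototype earns valuation 24 and no prototype earns valuation 18.
visionary: the prototype nets 24 − 4 = 20; no prototype nets 18. visionary prefers the prototype.
mediocre: the prototype nets 24 − 5 = 19; no prototype nets 18. mediocre would deviate to the prototype.
mediocre has a profitable deviation, so the profile is not an equilibrium.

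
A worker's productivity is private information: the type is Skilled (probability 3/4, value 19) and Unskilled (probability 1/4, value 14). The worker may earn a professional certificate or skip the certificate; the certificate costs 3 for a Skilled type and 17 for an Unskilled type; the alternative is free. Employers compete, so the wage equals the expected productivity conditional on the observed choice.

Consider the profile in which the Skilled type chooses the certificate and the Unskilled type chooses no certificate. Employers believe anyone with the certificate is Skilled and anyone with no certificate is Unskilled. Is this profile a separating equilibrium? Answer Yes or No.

Under these beliefs, the certificate earns wage 19 and no certificate earns wage 14.
Skilled: the certificate nets 19 − 3 = 16; no certificate nets 14. Skilled prefers the certificate.
Unskilled: the certificate nets 19 − 17 = 2; no certificate nets 14. Unskilled prefers no certificate.
Neither type deviates, so the separating profile is an equilibrium.

Yes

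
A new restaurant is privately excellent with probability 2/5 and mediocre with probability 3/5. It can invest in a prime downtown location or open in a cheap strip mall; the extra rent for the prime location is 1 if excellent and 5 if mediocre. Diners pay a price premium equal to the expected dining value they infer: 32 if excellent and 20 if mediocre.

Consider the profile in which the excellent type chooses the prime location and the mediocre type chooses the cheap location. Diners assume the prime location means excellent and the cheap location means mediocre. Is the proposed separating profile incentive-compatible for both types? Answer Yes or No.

No

Under these beliefs, the prime location earns price premium 32 and the cheap location earns price premium 20.
excellent: the prime location nets 32 − 1 = 31; the cheap location nets 20. excellent prefers the prime location.
mediocre: the prime location nets 32 − 5 = 27; the cheap location nets 20. mediocre would deviate to the prime location.
mediocre has a profitable deviation, so the profile is not an equilibrium.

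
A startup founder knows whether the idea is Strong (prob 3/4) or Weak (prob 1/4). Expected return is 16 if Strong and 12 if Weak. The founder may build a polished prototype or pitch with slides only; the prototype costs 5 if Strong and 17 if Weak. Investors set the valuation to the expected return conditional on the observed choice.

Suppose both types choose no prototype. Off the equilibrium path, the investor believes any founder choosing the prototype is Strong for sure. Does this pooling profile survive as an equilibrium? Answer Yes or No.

Yes

On path, the investor holds the prior and pays 3/4·16 + 1/4·12 = 15. Off path (the prototype), believing Strong, it pays 16.
Strong: no prototype nets 15; the prototype nets 16 − 5 = 11. Strong stays.
Weak: no prototype nets 15; the prototype nets 16 − 17 = -1. Weak stays.
No type deviates, so pooling is sustained.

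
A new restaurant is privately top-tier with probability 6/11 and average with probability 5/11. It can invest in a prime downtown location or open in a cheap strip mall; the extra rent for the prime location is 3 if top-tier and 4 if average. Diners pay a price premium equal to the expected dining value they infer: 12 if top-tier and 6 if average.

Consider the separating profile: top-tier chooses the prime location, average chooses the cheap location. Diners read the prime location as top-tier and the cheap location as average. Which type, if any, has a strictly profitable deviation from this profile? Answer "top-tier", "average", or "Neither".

The prime location pays 12; the cheap location pays 6.
top-tier: assigned the prime location, nets 12 − 3 = 9; deviating to the cheap location nets 6.
average: assigned the cheap location, nets 6; deviating to the prime location nets 12 − 4 = 8.
The average type gains 2 by deviating.

average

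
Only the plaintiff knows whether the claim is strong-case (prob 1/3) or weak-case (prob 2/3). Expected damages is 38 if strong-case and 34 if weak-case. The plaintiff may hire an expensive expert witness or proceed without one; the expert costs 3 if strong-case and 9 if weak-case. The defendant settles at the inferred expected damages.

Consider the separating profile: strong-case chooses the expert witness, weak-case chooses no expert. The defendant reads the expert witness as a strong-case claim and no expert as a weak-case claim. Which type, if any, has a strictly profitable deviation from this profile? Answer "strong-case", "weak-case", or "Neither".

The expert witness pays 38; no expert pays 34.
strong-case: assigned the expert witness, nets 38 − 3 = 35; deviating to no expert nets 34.
weak-case: assigned no expert, nets 34; deviating to the expert witness nets 38 − 9 = 29.
Both types strictly prefer their assigned action; no profitable deviation.

Neither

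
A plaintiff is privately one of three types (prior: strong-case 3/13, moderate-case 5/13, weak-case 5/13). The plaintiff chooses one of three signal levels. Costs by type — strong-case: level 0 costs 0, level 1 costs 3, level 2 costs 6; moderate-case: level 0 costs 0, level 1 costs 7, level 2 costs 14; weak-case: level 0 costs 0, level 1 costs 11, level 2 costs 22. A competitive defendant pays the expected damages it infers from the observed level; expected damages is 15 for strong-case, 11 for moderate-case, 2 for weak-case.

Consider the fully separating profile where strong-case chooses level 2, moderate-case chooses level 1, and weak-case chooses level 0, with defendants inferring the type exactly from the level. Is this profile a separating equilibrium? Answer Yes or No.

Yes

Separating settlements: level 2 → 15, level 1 → 11, level 0 → 2.
strong-case (assigned level 2): level 0: 2 − 0 = 2; level 1: 11 − 3 = 8; level 2: 15 − 6 = 9. strong-case stays.
moderate-case (assigned level 1): level 0: 2 − 0 = 2; level 1: 11 − 7 = 4; level 2: 15 − 14 = 1. moderate-case stays.
weak-case (assigned level 0): level 0: 2 − 0 = 2; level 1: 11 − 11 = 0; level 2: 15 − 22 = -7. weak-case stays.
Every type prefers its assigned level; separation holds.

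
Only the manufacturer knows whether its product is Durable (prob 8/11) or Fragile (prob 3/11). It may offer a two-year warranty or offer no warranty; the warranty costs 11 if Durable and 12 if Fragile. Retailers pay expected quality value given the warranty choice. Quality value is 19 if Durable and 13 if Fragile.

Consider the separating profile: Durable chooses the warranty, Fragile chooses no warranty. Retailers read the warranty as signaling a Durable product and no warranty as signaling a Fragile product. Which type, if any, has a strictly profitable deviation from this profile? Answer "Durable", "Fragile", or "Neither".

Durable

The warranty pays 19; no warranty pays 13.
Durable: assigned the warranty, nets 19 − 11 = 8; deviating to no warranty nets 13.
Fragile: assigned no warranty, nets 13; deviating to the warranty nets 19 − 12 = 7.
The Durable type gains 5 by deviating.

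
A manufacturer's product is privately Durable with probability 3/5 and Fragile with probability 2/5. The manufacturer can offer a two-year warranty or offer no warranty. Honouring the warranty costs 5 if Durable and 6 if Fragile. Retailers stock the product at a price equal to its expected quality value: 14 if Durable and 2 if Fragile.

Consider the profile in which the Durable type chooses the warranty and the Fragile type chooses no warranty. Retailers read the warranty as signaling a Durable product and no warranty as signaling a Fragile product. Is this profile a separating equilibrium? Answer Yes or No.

No

Under these beliefs, the warranty earns price 14 and no warranty earns price 2.
Durable: the warranty nets 14 − 5 = 9; no warranty nets 2. Durable prefers the warranty.
Fragile: the warranty nets 14 − 6 = 8; no warranty nets 2. Fragile would deviate to the warranty.
Fragile has a profitable deviation, so the profile is not an equilibrium.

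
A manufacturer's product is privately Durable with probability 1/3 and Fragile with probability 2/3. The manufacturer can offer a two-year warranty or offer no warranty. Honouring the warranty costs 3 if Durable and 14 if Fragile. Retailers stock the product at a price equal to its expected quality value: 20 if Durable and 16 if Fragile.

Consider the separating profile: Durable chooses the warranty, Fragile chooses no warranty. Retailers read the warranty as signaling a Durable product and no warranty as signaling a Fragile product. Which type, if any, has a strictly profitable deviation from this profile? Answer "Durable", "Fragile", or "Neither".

The warranty pays 20; no warranty pays 16.
Durable: assigned the warranty, nets 20 − 3 = 17; deviating to no warranty nets 16.
Fragile: assigned no warranty, nets 16; deviating to the warranty nets 20 − 14 = 6.
Both types strictly prefer their assigned action; no profitable deviation.

Neither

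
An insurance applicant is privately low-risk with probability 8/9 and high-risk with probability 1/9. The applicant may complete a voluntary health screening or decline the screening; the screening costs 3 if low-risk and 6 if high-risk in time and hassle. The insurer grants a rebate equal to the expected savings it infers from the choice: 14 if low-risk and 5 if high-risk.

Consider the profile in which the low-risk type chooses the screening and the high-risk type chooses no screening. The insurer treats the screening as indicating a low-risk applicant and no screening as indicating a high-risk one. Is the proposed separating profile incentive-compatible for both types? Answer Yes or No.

Under these beliefs, the screening earns rebate 14 and no screening earns rebate 5.
low-risk: the screening nets 14 − 3 = 11; no screening nets 5. low-risk prefers the screening.
high-risk: the screening nets 14 − 6 = 8; no screening nets 5. high-risk would deviate to the screening.
high-risk has a profitable deviation, so the profile is not an equilibrium.

No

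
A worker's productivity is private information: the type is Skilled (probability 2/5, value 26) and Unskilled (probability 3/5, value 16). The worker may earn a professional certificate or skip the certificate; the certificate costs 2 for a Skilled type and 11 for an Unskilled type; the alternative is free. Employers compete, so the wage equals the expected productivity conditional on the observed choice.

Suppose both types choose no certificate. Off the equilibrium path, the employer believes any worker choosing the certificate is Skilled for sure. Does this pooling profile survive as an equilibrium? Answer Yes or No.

On path, the employer holds the prior and pays 2/5·26 + 3/5·16 = 20. Off path (the certificate), believing Skilled, it pays 26.
Skilled: no certificate nets 20; the certificate nets 26 − 2 = 24. Skilled would deviate.
Unskilled: no certificate nets 20; the certificate nets 26 − 11 = 15. Unskilled stays.
A type deviates, so pooling fails.

No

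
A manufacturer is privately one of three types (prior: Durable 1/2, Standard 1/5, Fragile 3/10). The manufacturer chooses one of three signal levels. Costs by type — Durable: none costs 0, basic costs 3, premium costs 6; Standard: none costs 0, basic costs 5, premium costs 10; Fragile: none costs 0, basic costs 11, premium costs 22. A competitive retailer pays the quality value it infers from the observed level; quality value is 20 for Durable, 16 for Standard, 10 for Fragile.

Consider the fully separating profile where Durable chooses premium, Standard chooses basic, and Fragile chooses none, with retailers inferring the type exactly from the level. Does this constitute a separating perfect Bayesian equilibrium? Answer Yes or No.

Yes

Separating prices: premium → 20, basic → 16, none → 10.
Durable (assigned premium): none: 10 − 0 = 10; basic: 16 − 3 = 13; premium: 20 − 6 = 14. Durable stays.
Standard (assigned basic): none: 10 − 0 = 10; basic: 16 − 5 = 11; premium: 20 − 10 = 10. Standard stays.
Fragile (assigned none): none: 10 − 0 = 10; basic: 16 − 11 = 5; premium: 20 − 22 = -2. Fragile stays.
Every type prefers its assigned level; separation holds.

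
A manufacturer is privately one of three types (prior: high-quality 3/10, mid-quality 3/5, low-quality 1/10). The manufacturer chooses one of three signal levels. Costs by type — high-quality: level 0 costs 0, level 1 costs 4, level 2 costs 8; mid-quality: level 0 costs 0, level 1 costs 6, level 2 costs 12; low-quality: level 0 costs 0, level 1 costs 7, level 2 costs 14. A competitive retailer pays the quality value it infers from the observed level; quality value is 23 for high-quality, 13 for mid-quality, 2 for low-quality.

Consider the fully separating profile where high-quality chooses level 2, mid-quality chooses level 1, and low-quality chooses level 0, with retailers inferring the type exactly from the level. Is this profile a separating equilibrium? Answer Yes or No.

No

Separating prices: level 2 → 23, level 1 → 13, level 0 → 2.
high-quality (assigned level 2): level 0: 2 − 0 = 2; level 1: 13 − 4 = 9; level 2: 23 − 8 = 15. high-quality stays.
mid-quality (assigned level 1): level 0: 2 − 0 = 2; level 1: 13 − 6 = 7; level 2: 23 − 12 = 11. mid-quality prefers level 2.
low-quality (assigned level 0): level 0: 2 − 0 = 2; level 1: 13 − 7 = 6; level 2: 23 − 14 = 9. low-quality prefers level 2.
At least one type deviates; the separating profile fails.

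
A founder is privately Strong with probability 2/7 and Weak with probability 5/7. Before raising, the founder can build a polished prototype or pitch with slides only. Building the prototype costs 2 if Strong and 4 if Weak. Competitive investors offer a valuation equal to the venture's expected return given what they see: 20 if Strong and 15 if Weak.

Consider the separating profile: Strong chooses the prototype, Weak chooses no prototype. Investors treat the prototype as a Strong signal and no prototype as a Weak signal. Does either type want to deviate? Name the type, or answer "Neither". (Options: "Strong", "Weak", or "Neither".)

Weak

The prototype pays 20; no prototype pays 15.
Strong: assigned the prototype, nets 20 − 2 = 18; deviating to no prototype nets 15.
Weak: assigned no prototype, nets 15; deviating to the prototype nets 20 − 4 = 16.
The Weak type gains 1 by deviating.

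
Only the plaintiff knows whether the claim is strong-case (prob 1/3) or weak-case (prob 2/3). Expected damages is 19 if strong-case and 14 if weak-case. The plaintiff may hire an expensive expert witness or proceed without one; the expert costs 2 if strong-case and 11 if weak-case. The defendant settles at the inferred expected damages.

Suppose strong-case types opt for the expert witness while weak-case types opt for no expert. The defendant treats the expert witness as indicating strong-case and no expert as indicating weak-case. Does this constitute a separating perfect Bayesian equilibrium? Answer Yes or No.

Under these beliefs, the expert witness earns settlement 19 and no expert earns settlement 14.
strong-case: the expert witness nets 19 − 2 = 17; no expert nets 14. strong-case prefers the expert witness.
weak-case: the expert witness nets 19 − 11 = 8; no expert nets 14. weak-case prefers no expert.
Neither type deviates, so the separating profile is an equilibrium.

Yes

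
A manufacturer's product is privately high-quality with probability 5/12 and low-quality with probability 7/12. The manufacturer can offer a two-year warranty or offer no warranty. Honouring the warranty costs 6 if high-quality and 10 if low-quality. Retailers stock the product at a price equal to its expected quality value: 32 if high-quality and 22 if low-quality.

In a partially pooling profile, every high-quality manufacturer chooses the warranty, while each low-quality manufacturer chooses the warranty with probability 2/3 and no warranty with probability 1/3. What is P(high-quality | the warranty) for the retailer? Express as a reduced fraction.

P(the warranty) = (5/12)·1 + (7/12)·(2/3) = 29/36.
By Bayes' rule, P(high-quality | the warranty) = (5/12) / (29/36) = 15/29.

15/29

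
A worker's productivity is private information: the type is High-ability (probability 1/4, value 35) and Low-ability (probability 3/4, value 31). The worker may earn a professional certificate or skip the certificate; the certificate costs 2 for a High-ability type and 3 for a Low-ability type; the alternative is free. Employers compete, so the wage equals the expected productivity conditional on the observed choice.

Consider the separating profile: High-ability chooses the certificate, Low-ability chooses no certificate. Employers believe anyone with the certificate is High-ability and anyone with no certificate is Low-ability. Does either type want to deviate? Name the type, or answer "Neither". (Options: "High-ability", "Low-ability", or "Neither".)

The certificate pays 35; no certificate pays 31.
High-ability: assigned the certificate, nets 35 − 2 = 33; deviating to no certificate nets 31.
Low-ability: assigned no certificate, nets 31; deviating to the certificate nets 35 − 3 = 32.
The Low-ability type gains 1 by deviating.

Low-ability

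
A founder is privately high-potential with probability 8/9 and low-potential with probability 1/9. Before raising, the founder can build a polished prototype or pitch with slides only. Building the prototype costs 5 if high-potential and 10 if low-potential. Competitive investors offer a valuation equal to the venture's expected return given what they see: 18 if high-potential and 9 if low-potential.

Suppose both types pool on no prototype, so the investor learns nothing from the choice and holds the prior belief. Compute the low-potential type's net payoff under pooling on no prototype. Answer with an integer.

Pooled valuation = 8/9·18 + 1/9·9 = 17.
low-potential pays no cost for no prototype, so net payoff = 17.

17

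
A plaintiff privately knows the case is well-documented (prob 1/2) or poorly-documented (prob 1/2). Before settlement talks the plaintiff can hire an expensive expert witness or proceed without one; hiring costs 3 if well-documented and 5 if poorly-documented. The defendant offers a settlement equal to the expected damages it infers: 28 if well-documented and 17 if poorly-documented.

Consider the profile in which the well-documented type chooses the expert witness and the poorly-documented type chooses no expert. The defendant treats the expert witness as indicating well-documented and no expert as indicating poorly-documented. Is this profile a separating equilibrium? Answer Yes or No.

Under these beliefs, the expert witness earns settlement 28 and no expert earns settlement 17.
well-documented: the expert witness nets 28 − 3 = 25; no expert nets 17. well-documented prefers the expert witness.
poorly-documented: the expert witness nets 28 − 5 = 23; no expert nets 17. poorly-documented would deviate to the expert witness.
poorly-documented has a profitable deviation, so the profile is not an equilibrium.

No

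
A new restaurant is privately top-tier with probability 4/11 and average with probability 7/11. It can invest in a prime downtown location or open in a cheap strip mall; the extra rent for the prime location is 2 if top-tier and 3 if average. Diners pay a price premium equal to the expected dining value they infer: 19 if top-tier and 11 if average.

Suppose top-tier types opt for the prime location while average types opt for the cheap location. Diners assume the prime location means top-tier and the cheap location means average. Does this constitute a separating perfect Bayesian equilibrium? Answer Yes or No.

No

Under these beliefs, the prime location earns price premium 19 and the cheap location earns price premium 11.
top-tier: the prime location nets 19 − 2 = 17; the cheap location nets 11. top-tier prefers the prime location.
average: the prime location nets 19 − 3 = 16; the cheap location nets 11. average would deviate to the prime location.
average has a profitable deviation, so the profile is not an equilibrium.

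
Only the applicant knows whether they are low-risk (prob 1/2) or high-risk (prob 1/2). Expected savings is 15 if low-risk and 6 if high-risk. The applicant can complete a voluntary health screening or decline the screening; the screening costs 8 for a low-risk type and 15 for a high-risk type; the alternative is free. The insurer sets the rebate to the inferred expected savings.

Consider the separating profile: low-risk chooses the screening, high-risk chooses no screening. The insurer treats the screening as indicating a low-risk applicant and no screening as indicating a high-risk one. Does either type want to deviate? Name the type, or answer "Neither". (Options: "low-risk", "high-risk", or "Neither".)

Neither

The screening pays 15; no screening pays 6.
low-risk: assigned the screening, nets 15 − 8 = 7; deviating to no screening nets 6.
high-risk: assigned no screening, nets 6; deviating to the screening nets 15 − 15 = 0.
Both types strictly prefer their assigned action; no profitable deviation.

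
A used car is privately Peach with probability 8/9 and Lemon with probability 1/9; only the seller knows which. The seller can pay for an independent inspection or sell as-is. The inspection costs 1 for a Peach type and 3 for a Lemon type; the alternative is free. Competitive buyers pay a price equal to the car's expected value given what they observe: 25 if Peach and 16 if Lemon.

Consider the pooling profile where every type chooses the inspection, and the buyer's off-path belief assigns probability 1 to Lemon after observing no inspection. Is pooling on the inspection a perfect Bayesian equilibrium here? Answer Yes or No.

On path, the buyer holds the prior and pays 8/9·25 + 1/9·16 = 24. Off path (no inspection), believing Lemon, it pays 16.
Peach: the inspection nets 24 − 1 = 23; no inspection nets 16. Peach stays.
Lemon: the inspection nets 24 − 3 = 21; no inspection nets 16. Lemon stays.
No type deviates, so pooling is sustained.

Yes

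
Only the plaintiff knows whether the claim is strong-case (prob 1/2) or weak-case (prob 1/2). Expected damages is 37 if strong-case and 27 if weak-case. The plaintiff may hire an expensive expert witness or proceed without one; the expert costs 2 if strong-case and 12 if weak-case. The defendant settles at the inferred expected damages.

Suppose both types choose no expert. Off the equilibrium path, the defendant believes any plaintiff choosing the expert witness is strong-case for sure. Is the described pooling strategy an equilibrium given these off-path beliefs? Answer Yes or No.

On path, the defendant holds the prior and pays 1/2·37 + 1/2·27 = 32. Off path (the expert witness), believing strong-case, it pays 37.
strong-case: no expert nets 32; the expert witness nets 37 − 2 = 35. strong-case would deviate.
weak-case: no expert nets 32; the expert witness nets 37 − 12 = 25. weak-case stays.
A type deviates, so pooling fails.

No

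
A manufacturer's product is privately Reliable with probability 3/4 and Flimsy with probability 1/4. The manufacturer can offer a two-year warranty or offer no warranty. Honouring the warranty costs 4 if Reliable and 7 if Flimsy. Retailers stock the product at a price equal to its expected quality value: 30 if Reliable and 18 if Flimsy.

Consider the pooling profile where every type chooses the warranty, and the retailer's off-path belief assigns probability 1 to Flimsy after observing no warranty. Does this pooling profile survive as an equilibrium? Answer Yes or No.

On path, the retailer holds the prior and pays 3/4·30 + 1/4·18 = 27. Off path (no warranty), believing Flimsy, it pays 18.
Reliable: the warranty nets 27 − 4 = 23; no warranty nets 18. Reliable stays.
Flimsy: the warranty nets 27 − 7 = 20; no warranty nets 18. Flimsy stays.
No type deviates, so pooling is sustained.

Yes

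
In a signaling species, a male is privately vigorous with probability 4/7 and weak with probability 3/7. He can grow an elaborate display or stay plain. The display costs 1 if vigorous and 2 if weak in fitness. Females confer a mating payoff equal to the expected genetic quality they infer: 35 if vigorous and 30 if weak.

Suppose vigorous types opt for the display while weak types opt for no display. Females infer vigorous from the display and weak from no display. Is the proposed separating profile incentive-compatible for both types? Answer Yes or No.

No

Under these beliefs, the display earns mating payoff 35 and no display earns mating payoff 30.
vigorous: the display nets 35 − 1 = 34; no display nets 30. vigorous prefers the display.
weak: the display nets 35 − 2 = 33; no display nets 30. weak would deviate to the display.
weak has a profitable deviation, so the profile is not an equilibrium.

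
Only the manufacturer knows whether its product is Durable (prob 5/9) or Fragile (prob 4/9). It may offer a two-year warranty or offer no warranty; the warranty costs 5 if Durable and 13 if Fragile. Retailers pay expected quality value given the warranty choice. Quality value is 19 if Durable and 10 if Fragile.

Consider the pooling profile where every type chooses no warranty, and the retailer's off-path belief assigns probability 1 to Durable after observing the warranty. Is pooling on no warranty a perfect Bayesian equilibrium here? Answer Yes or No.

On path, the retailer holds the prior and pays 5/9·19 + 4/9·10 = 15. Off path (the warranty), believing Durable, it pays 19.
Durable: no warranty nets 15; the warranty nets 19 − 5 = 14. Durable stays.
Fragile: no warranty nets 15; the warranty nets 19 − 13 = 6. Fragile stays.
No type deviates, so pooling is sustained.

Yes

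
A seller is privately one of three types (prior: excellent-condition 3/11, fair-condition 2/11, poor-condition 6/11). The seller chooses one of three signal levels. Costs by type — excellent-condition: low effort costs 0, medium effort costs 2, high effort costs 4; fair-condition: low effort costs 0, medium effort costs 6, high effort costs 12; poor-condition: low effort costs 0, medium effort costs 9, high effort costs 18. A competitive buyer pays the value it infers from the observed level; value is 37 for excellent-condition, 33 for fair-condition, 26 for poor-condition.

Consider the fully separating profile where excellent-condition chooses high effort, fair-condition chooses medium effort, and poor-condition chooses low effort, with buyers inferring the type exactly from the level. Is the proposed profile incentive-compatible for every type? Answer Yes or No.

Separating prices: high effort → 37, medium effort → 33, low effort → 26.
excellent-condition (assigned high effort): low effort: 26 − 0 = 26; medium effort: 33 − 2 = 31; high effort: 37 − 4 = 33. excellent-condition stays.
fair-condition (assigned medium effort): low effort: 26 − 0 = 26; medium effort: 33 − 6 = 27; high effort: 37 − 12 = 25. fair-condition stays.
poor-condition (assigned low effort): low effort: 26 − 0 = 26; medium effort: 33 − 9 = 24; high effort: 37 − 18 = 19. poor-condition stays.
Every type prefers its assigned level; separation holds.

Yes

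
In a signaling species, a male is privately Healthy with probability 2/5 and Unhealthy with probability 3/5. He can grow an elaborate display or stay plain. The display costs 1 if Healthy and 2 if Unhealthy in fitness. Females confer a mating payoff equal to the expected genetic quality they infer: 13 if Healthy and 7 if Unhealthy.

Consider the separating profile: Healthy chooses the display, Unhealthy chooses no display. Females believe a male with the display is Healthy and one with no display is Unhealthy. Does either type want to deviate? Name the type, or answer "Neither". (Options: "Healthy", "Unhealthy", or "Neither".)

Unhealthy

The display pays 13; no display pays 7.
Healthy: assigned the display, nets 13 − 1 = 12; deviating to no display nets 7.
Unhealthy: assigned no display, nets 7; deviating to the display nets 13 − 2 = 11.
The Unhealthy type gains 4 by deviating.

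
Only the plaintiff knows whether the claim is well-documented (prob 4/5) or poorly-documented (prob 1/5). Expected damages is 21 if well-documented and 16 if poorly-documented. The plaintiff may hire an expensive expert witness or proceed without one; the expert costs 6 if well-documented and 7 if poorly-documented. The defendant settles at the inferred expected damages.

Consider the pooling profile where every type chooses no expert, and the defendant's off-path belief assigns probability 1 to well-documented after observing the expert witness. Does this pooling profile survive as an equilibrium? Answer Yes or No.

Yes

On path, the defendant holds the prior and pays 4/5·21 + 1/5·16 = 20. Off path (the expert witness), believing well-documented, it pays 21.
well-documented: no expert nets 20; the expert witness nets 21 − 6 = 15. well-documented stays.
poorly-documented: no expert nets 20; the expert witness nets 21 − 7 = 14. poorly-documented stays.
No type deviates, so pooling is sustained.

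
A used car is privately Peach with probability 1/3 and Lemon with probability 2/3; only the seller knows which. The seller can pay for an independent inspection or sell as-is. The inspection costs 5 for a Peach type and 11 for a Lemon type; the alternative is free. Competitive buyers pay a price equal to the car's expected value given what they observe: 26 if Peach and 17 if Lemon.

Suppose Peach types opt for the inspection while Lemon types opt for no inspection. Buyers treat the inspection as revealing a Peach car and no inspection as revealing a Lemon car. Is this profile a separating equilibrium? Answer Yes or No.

Yes

Under these beliefs, the inspection earns price 26 and no inspection earns price 17.
Peach: the inspection nets 26 − 5 = 21; no inspection nets 17. Peach prefers the inspection.
Lemon: the inspection nets 26 − 11 = 15; no inspection nets 17. Lemon prefers no inspection.
Neither type deviates, so the separating profile is an equilibrium.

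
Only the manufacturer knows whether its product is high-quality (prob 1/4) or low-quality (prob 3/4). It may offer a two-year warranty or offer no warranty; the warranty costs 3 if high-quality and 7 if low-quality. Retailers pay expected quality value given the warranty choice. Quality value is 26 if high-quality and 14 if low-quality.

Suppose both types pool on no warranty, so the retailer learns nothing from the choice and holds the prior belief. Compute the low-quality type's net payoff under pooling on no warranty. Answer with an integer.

17

Pooled price = 1/4·26 + 3/4·14 = 17.
low-quality pays no cost for no warranty, so net payoff = 17.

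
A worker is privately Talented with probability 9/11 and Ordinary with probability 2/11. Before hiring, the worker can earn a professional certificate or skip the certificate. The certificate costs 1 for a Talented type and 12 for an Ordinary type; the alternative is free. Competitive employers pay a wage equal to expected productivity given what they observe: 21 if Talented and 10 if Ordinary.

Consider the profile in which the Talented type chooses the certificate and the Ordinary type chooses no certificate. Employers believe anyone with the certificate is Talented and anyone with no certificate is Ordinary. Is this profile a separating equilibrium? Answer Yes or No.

Yes

Under these beliefs, the certificate earns wage 21 and no certificate earns wage 10.
Talented: the certificate nets 21 − 1 = 20; no certificate nets 10. Talented prefers the certificate.
Ordinary: the certificate nets 21 − 12 = 9; no certificate nets 10. Ordinary prefers no certificate.
Neither type deviates, so the separating profile is an equilibrium.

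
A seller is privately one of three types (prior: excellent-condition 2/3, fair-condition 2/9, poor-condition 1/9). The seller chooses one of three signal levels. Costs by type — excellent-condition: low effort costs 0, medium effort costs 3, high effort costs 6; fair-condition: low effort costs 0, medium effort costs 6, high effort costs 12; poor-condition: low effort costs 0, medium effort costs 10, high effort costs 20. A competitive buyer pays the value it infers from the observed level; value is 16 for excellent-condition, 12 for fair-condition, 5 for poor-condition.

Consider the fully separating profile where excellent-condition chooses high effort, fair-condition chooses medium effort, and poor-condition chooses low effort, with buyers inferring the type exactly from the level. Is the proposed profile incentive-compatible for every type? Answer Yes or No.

Yes

Separating prices: high effort → 16, medium effort → 12, low effort → 5.
excellent-condition (assigned high effort): low effort: 5 − 0 = 5; medium effort: 12 − 3 = 9; high effort: 16 − 6 = 10. excellent-condition stays.
fair-condition (assigned medium effort): low effort: 5 − 0 = 5; medium effort: 12 − 6 = 6; high effort: 16 − 12 = 4. fair-condition stays.
poor-condition (assigned low effort): low effort: 5 − 0 = 5; medium effort: 12 − 10 = 2; high effort: 16 − 20 = -4. poor-condition stays.
Every type prefers its assigned level; separation holds.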